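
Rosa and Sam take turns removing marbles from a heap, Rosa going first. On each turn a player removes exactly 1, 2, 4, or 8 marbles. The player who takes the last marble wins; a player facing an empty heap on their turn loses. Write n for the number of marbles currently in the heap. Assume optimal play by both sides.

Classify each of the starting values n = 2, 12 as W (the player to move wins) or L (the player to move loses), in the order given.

2: W, 12: L

Label each position W (a win for the player to move) or L (a loss). A position with no legal move is L; any other position is W exactly when some move reaches an L, and L when every move reaches a W.
n=0: no move → L
n=1: reaches L-position 0 → W
n=2: reaches L-position 0 → W
n=3: only reaches 2(W), 1(W), all W → L
n=4: reaches L-position 3 → W
n=5: reaches L-position 3 → W
n=6: only reaches 5(W), 4(W), 2(W), all W → L
n=7: reaches L-position 6 → W
n=8: reaches L-position 6 → W
n=9: only reaches 8(W), 7(W), 5(W), 1(W), all W → L
n=10: reaches L-position 9 → W
n=11: reaches L-position 9 → W
n=12: only reaches 11(W), 10(W), 8(W), 4(W), all W → L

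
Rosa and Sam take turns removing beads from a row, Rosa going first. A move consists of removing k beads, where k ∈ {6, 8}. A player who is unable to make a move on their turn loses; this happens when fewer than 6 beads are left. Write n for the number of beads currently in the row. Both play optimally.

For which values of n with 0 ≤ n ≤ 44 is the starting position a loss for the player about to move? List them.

0, 1, 2, 3, 4, 5, 14, 15, 16, 17, 18, 19, 28, 29, 30, 31, 32, 33, 42, 43, 44

Classify positions by backward induction: terminal positions (no move available) are L. From any other position, the mover wins iff some move reaches an L.
n=0: no move → L
n=1: no move → L
n=2: no move → L
n=3: no move → L
n=4: no move → L
n=5: no move → L
n=6: can move to 0, which is L ⇒ W
n=7: can move to 1, which is L ⇒ W
n=8: can move to 2, which is L ⇒ W
n=9: can move to 3, which is L ⇒ W
n=10: can move to 4, which is L ⇒ W
n=11: can move to 5, which is L ⇒ W
n=12: can move to 4, which is L ⇒ W
n=13: can move to 5, which is L ⇒ W
n=14: moves to 8(W), 6(W); every one is W ⇒ L
n=15: moves to 9(W), 7(W); every one is W ⇒ L
n=16: moves to 10(W), 8(W); every one is W ⇒ L
n=17: moves to 11(W), 9(W); every one is W ⇒ L
n=18: moves to 12(W), 10(W); every one is W ⇒ L
n=19: moves to 13(W), 11(W); every one is W ⇒ L
n=20: can move to 14, which is L ⇒ W
n=21: can move to 15, which is L ⇒ W
n=22: can move to 16, which is L ⇒ W
n=23: can move to 17, which is L ⇒ W
n=24: can move to 18, which is L ⇒ W
n=25: can move to 19, which is L ⇒ W
n=26: can move to 18, which is L ⇒ W
n=27: can move to 19, which is L ⇒ W
n=28: moves to 22(W), 20(W); every one is W ⇒ L
n=29: moves to 23(W), 21(W); every one is W ⇒ L
n=30: moves to 24(W), 22(W); every one is W ⇒ L
n=31: moves to 25(W), 23(W); every one is W ⇒ L
n=32: moves to 26(W), 24(W); every one is W ⇒ L
n=33: moves to 27(W), 25(W); every one is W ⇒ L
n=34: can move to 28, which is L ⇒ W
n=35: can move to 29, which is L ⇒ W
n=36: can move to 30, which is L ⇒ W
n=37: can move to 31, which is L ⇒ W
n=38: can move to 32, which is L ⇒ W
n=39: can move to 33, which is L ⇒ W
n=40: can move to 32, which is L ⇒ W
n=41: can move to 33, which is L ⇒ W
n=42: moves to 36(W), 34(W); every one is W ⇒ L
n=43: moves to 37(W), 35(W); every one is W ⇒ L
n=44: moves to 38(W), 36(W); every one is W ⇒ L
Reading off the rows marked L gives the requested list; there are 21 such values of n.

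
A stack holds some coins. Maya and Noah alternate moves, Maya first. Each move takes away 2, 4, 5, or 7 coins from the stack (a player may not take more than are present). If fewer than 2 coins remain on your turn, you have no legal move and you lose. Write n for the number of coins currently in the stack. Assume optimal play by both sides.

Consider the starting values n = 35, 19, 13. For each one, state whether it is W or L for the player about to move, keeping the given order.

35: W, 19: L, 13: W

Use the standard recursion: the mover loses at a terminal position; elsewhere, the mover wins exactly when some move hands the opponent an L position.
n=0: no move → L
n=1: no move → L
n=2: W (go to 0, an L position)
n=3: W (go to 1, an L position)
n=4: W (go to 0, an L position)
n=5: W (go to 1, an L position)
n=6: W (go to 1, an L position)
n=7: W (go to 0, an L position)
n=8: W (go to 1, an L position)
n=9: L (options 7(W), 5(W), 4(W), 2(W) are all W)
n=10: L (options 8(W), 6(W), 5(W), 3(W) are all W)
n=11: W (go to 9, an L position)
n=12: W (go to 10, an L position)
n=13: W (go to 9, an L position)
n=14: W (go to 10, an L position)
n=15: W (go to 10, an L position)
n=16: W (go to 9, an L position)
n=17: W (go to 10, an L position)
n=18: L (options 16(W), 14(W), 13(W), 11(W) are all W)
n=19: L (options 17(W), 15(W), 14(W), 12(W) are all W)
n=20: W (go to 18, an L position)
n=21: W (go to 19, an L position)
n=22: W (go to 18, an L position)
n=23: W (go to 19, an L position)
n=24: W (go to 19, an L position)
n=25: W (go to 18, an L position)
n=26: W (go to 19, an L position)
n=27: L (options 25(W), 23(W), 22(W), 20(W) are all W)
n=28: L (options 26(W), 24(W), 23(W), 21(W) are all W)
n=29: W (go to 27, an L position)
n=30: W (go to 28, an L position)
n=31: W (go to 27, an L position)
n=32: W (go to 28, an L position)
n=33: W (go to 28, an L position)
n=34: W (go to 27, an L position)
n=35: W (go to 28, an L position)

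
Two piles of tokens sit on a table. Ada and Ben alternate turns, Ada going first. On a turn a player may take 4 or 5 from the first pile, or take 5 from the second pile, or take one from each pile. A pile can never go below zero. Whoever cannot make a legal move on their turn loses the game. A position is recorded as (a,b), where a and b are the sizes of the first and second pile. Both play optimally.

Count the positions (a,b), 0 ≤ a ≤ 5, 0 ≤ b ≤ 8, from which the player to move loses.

22

Build the W/L table. Terminal = L. A non-terminal position is W if it has a move to some L; otherwise it is L.
Every move lowers a or b (never raises either), so fill the grid row by row in increasing a, and left to right within a row: each cell's successors are then already labelled.
      b=0  b=1  b=2  b=3  b=4  b=5  b=6  b=7  b=8
a=0:    L    L    L    L    L    W    W    W    W
a=1:    L    W    W    W    W    W    L    L    L
a=2:    L    W    L    L    L    W    L    W    W
a=3:    L    W    L    W    W    W    L    W    L
a=4:    W    W    W    W    W    L    L    W    L
a=5:    W    W    W    W    W    L    W    W    W
Cells with no legal move (terminal, hence L): (0,0), (0,1), (0,2), (0,3), (0,4), (1,0), (2,0), (3,0).
The remaining L cells, each justified by listing all of its moves:
(1,6): only reaches (1,1)(W), (0,5)(W), all W → L
(1,7): only reaches (1,2)(W), (0,6)(W), all W → L
(1,8): only reaches (1,3)(W), (0,7)(W), all W → L
(2,2): only reaches (1,1)(W), which is W → L
(2,3): only reaches (1,2)(W), which is W → L
(2,4): only reaches (1,3)(W), which is W → L
(2,6): only reaches (2,1)(W), (1,5)(W), all W → L
(3,2): only reaches (2,1)(W), which is W → L
(3,6): only reaches (3,1)(W), (2,5)(W), all W → L
(3,8): only reaches (3,3)(W), (2,7)(W), all W → L
(4,5): only reaches (0,5)(W), (4,0)(W), (3,4)(W), all W → L
(4,6): only reaches (0,6)(W), (4,1)(W), (3,5)(W), all W → L
(4,8): only reaches (0,8)(W), (4,3)(W), (3,7)(W), all W → L
(5,5): only reaches (1,5)(W), (0,5)(W), (5,0)(W), (4,4)(W), all W → L
Every other cell has at least one move into one of the L cells above, so it is W.
L cells per row: a=0: 5, a=1: 4, a=2: 5, a=3: 4, a=4: 3, a=5: 1; total 22.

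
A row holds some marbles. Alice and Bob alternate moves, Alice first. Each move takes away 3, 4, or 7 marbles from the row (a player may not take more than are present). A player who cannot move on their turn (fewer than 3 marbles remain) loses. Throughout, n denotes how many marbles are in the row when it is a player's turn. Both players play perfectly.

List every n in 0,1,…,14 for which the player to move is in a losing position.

0, 1, 2, 10, 11, 12

Work bottom-up. With no move the player to move loses. Otherwise the position is W if at least one move leads to an L position for the opponent, and L if every move leads to a W.
n=0: no move → L
n=1: no move → L
n=2: no move → L
n=3: →0(L), so W
n=4: →1(L), so W
n=5: →2(L), so W
n=6: →2(L), so W
n=7: →0(L), so W
n=8: →1(L), so W
n=9: →2(L), so W
n=10: →7(W), 6(W), 3(W) — all W, so L
n=11: →8(W), 7(W), 4(W) — all W, so L
n=12: →9(W), 8(W), 5(W) — all W, so L
n=13: →10(L), so W
n=14: →11(L), so W
Reading off the rows marked L gives the requested list; there are 6 such values of n.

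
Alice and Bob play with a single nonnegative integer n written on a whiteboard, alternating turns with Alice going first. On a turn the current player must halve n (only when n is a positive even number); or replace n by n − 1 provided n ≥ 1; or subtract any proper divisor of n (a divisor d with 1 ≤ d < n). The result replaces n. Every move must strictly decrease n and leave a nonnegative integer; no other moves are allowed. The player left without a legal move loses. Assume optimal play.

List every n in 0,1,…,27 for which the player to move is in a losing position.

0, 2, 5, 7, 9, 11, 13, 15, 17, 19, 21, 23, 25, 27

Use the standard recursion: the mover loses at a terminal position; elsewhere, the mover wins exactly when some move hands the opponent an L position.
n=0: no move → L
n=1: can move to 0, which is L ⇒ W
n=2: the only move is to 1(W), a W ⇒ L
n=3: can move to 2, which is L ⇒ W
n=4: can move to 2, which is L ⇒ W
n=5: the only move is to 4(W), a W ⇒ L
n=6: can move to 5, which is L ⇒ W
n=7: the only move is to 6(W), a W ⇒ L
n=8: can move to 7, which is L ⇒ W
n=9: moves to 6(W), 8(W); every one is W ⇒ L
n=10: can move to 5, which is L ⇒ W
n=11: the only move is to 10(W), a W ⇒ L
n=12: can move to 9, which is L ⇒ W
n=13: the only move is to 12(W), a W ⇒ L
n=14: can move to 7, which is L ⇒ W
n=15: moves to 10(W), 12(W), 14(W); every one is W ⇒ L
n=16: can move to 15, which is L ⇒ W
n=17: the only move is to 16(W), a W ⇒ L
n=18: can move to 9, which is L ⇒ W
n=19: the only move is to 18(W), a W ⇒ L
n=20: can move to 15, which is L ⇒ W
n=21: moves to 14(W), 18(W), 20(W); every one is W ⇒ L
n=22: can move to 11, which is L ⇒ W
n=23: the only move is to 22(W), a W ⇒ L
n=24: can move to 21, which is L ⇒ W
n=25: moves to 20(W), 24(W); every one is W ⇒ L
n=26: can move to 13, which is L ⇒ W
n=27: moves to 18(W), 24(W), 26(W); every one is W ⇒ L
The losing starting values of n are exactly the entries labelled L in this table (14 of them).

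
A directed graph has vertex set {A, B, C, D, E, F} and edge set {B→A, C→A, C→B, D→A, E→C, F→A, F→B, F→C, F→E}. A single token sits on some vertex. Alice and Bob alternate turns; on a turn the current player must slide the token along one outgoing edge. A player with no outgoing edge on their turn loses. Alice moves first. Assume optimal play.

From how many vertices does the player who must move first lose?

Label each position W (a win for the player to move) or L (a loss). A position with no legal move is L; any other position is W exactly when some move reaches an L, and L when every move reaches a W.
Every edge goes from a vertex to one that appears earlier in the order A, B, C, E, F, D, so processing vertices in that order labels each vertex after all of its successors.
A: no outgoing edge → L
B: can move to A, which is L ⇒ W
C: can move to A, which is L ⇒ W
E: the only move is to C(W), a W ⇒ L
F: can move to E, which is L ⇒ W
D: can move to A, which is L ⇒ W
The L vertices are A, E; that is 2 in all.

2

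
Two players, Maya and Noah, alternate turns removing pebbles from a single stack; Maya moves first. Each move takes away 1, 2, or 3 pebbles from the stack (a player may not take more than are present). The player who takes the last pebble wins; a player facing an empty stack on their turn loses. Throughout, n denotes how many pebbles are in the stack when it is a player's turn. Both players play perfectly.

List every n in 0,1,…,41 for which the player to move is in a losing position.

0, 4, 8, 12, 16, 20, 24, 28, 32, 36, 40

Positions with no move are L. A position that does have a move is losing for the player to move precisely when every available move leads to a winning position for the opponent. Fill in the labels:
n=0: no move → L
n=1: can move to 0, which is L ⇒ W
n=2: can move to 0, which is L ⇒ W
n=3: can move to 0, which is L ⇒ W
n=4: moves to 3(W), 2(W), 1(W); every one is W ⇒ L
n=5: can move to 4, which is L ⇒ W
n=6: can move to 4, which is L ⇒ W
n=7: can move to 4, which is L ⇒ W
n=8: moves to 7(W), 6(W), 5(W); every one is W ⇒ L
n=9: can move to 8, which is L ⇒ W
n=10: can move to 8, which is L ⇒ W
n=11: can move to 8, which is L ⇒ W
n=12: moves to 11(W), 10(W), 9(W); every one is W ⇒ L
n=13: can move to 12, which is L ⇒ W
n=14: can move to 12, which is L ⇒ W
n=15: can move to 12, which is L ⇒ W
n=16: moves to 15(W), 14(W), 13(W); every one is W ⇒ L
n=17: can move to 16, which is L ⇒ W
n=18: can move to 16, which is L ⇒ W
n=19: can move to 16, which is L ⇒ W
n=20: moves to 19(W), 18(W), 17(W); every one is W ⇒ L
n=21: can move to 20, which is L ⇒ W
n=22: can move to 20, which is L ⇒ W
n=23: can move to 20, which is L ⇒ W
n=24: moves to 23(W), 22(W), 21(W); every one is W ⇒ L
n=25: can move to 24, which is L ⇒ W
n=26: can move to 24, which is L ⇒ W
n=27: can move to 24, which is L ⇒ W
n=28: moves to 27(W), 26(W), 25(W); every one is W ⇒ L
n=29: can move to 28, which is L ⇒ W
n=30: can move to 28, which is L ⇒ W
n=31: can move to 28, which is L ⇒ W
n=32: moves to 31(W), 30(W), 29(W); every one is W ⇒ L
n=33: can move to 32, which is L ⇒ W
n=34: can move to 32, which is L ⇒ W
n=35: can move to 32, which is L ⇒ W
n=36: moves to 35(W), 34(W), 33(W); every one is W ⇒ L
n=37: can move to 36, which is L ⇒ W
n=38: can move to 36, which is L ⇒ W
n=39: can move to 36, which is L ⇒ W
n=40: moves to 39(W), 38(W), 37(W); every one is W ⇒ L
n=41: can move to 40, which is L ⇒ W
Reading off the rows marked L gives the requested list; there are 11 such values of n.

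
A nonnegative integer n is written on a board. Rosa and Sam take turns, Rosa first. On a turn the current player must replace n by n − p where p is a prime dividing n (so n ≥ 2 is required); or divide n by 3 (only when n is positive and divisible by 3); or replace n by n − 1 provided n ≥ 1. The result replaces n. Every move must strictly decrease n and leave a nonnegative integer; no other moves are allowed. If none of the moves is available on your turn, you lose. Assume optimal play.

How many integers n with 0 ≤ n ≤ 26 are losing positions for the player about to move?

7

Compute win/loss labels from the base case upward. A position with no move is L. Any other position is W if it can reach an L in one move, else L.
n=0: no move → L
n=1: W (go to 0, an L position)
n=2: W (go to 0, an L position)
n=3: W (go to 0, an L position)
n=4: L (options 2(W), 3(W) are all W)
n=5: W (go to 0, an L position)
n=6: W (go to 4, an L position)
n=7: W (go to 0, an L position)
n=8: L (options 6(W), 7(W) are all W)
n=9: W (go to 8, an L position)
n=10: W (go to 8, an L position)
n=11: W (go to 0, an L position)
n=12: W (go to 4, an L position)
n=13: W (go to 0, an L position)
n=14: L (options 7(W), 12(W), 13(W) are all W)
n=15: W (go to 14, an L position)
n=16: W (go to 14, an L position)
n=17: W (go to 0, an L position)
n=18: L (options 6(W), 15(W), 16(W), 17(W) are all W)
n=19: W (go to 0, an L position)
n=20: W (go to 18, an L position)
n=21: W (go to 14, an L position)
n=22: L (options 11(W), 20(W), 21(W) are all W)
n=23: W (go to 0, an L position)
n=24: W (go to 8, an L position)
n=25: L (options 20(W), 24(W) are all W)
n=26: W (go to 25, an L position)
L entries with 0 ≤ n ≤ 26: n = 0, 4, 8, 14, 18, 22, 25; that makes 7.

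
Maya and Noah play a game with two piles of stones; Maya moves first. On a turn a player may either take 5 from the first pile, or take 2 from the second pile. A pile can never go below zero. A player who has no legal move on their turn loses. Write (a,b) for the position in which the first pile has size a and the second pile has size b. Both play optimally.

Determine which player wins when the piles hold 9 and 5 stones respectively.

Maya wins.

Label each position W (a win for the player to move) or L (a loss). A position with no legal move is L; any other position is W exactly when some move reaches an L, and L when every move reaches a W.
No move ever increases a pile, so every position that can arise here has a ≤ 9 and b ≤ 5; it is enough to label the cells with 0 ≤ a ≤ 9 and 0 ≤ b ≤ 5.
Every move lowers a or b (never raises either), so fill the grid row by row in increasing a, and left to right within a row: each cell's successors are then already labelled.
      b=0  b=1  b=2  b=3  b=4  b=5
a=0:    L    L    W    W    L    L
a=1:    L    L    W    W    L    L
a=2:    L    L    W    W    L    L
a=3:    L    L    W    W    L    L
a=4:    L    L    W    W    L    L
a=5:    W    W    L    L    W    W
a=6:    W    W    L    L    W    W
a=7:    W    W    L    L    W    W
a=8:    W    W    L    L    W    W
a=9:    W    W    L    L    W    W
Cells with no legal move (terminal, hence L): (0,0), (0,1), (1,0), (1,1), (2,0), (2,1), (3,0), (3,1), (4,0), (4,1).
The remaining L cells, each justified by listing all of its moves:
(0,4): only reaches (0,2)(W), which is W → L
(0,5): only reaches (0,3)(W), which is W → L
(1,4): only reaches (1,2)(W), which is W → L
(1,5): only reaches (1,3)(W), which is W → L
(2,4): only reaches (2,2)(W), which is W → L
(2,5): only reaches (2,3)(W), which is W → L
(3,4): only reaches (3,2)(W), which is W → L
(3,5): only reaches (3,3)(W), which is W → L
(4,4): only reaches (4,2)(W), which is W → L
(4,5): only reaches (4,3)(W), which is W → L
(5,2): only reaches (0,2)(W), (5,0)(W), all W → L
(5,3): only reaches (0,3)(W), (5,1)(W), all W → L
(6,2): only reaches (1,2)(W), (6,0)(W), all W → L
(6,3): only reaches (1,3)(W), (6,1)(W), all W → L
(7,2): only reaches (2,2)(W), (7,0)(W), all W → L
(7,3): only reaches (2,3)(W), (7,1)(W), all W → L
(8,2): only reaches (3,2)(W), (8,0)(W), all W → L
(8,3): only reaches (3,3)(W), (8,1)(W), all W → L
(9,2): only reaches (4,2)(W), (9,0)(W), all W → L
(9,3): only reaches (4,3)(W), (9,1)(W), all W → L
Every other cell has at least one move into one of the L cells above, so it is W.
The starting position (9,5) is W: Maya should move to (4,5), handing over an L position.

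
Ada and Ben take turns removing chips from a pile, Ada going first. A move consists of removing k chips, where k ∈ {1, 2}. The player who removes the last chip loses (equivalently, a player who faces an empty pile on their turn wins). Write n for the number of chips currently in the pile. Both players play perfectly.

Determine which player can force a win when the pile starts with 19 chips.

Ben wins.

Compute win/loss labels from the base case upward. A position with no move is W. Any other position is W if it can reach an L in one move, else L.
n=0: no move; the opponent has just taken the last chip and therefore loses → W
n=1: the only move is to 0(W), a W ⇒ L
n=2: can move to 1, which is L ⇒ W
n=3: can move to 1, which is L ⇒ W
n=4: moves to 3(W), 2(W); every one is W ⇒ L
n=5: can move to 4, which is L ⇒ W
n=6: can move to 4, which is L ⇒ W
n=7: moves to 6(W), 5(W); every one is W ⇒ L
n=8: can move to 7, which is L ⇒ W
n=9: can move to 7, which is L ⇒ W
n=10: moves to 9(W), 8(W); every one is W ⇒ L
n=11: can move to 10, which is L ⇒ W
n=12: can move to 10, which is L ⇒ W
n=13: moves to 12(W), 11(W); every one is W ⇒ L
n=14: can move to 13, which is L ⇒ W
n=15: can move to 13, which is L ⇒ W
n=16: moves to 15(W), 14(W); every one is W ⇒ L
n=17: can move to 16, which is L ⇒ W
n=18: can move to 16, which is L ⇒ W
n=19: moves to 18(W), 17(W); every one is W ⇒ L
Every move from 19 reaches a W position, so the mover loses.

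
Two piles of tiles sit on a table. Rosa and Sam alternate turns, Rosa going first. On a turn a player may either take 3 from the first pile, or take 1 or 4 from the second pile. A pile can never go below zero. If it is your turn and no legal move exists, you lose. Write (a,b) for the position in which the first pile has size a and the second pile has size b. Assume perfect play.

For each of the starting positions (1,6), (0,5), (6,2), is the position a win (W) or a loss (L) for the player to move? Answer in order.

Compute win/loss labels from the base case upward. A position with no move is L. Any other position is W if it can reach an L in one move, else L.
No move ever increases a pile, so every position that can arise here has a ≤ 6 and b ≤ 6; it is enough to label the cells with 0 ≤ a ≤ 6 and 0 ≤ b ≤ 6.
Every move lowers a or b (never raises either), so fill the grid row by row in increasing a, and left to right within a row: each cell's successors are then already labelled.
      b=0  b=1  b=2  b=3  b=4  b=5  b=6
a=0:    L    W    L    W    W    L    W
a=1:    L    W    L    W    W    L    W
a=2:    L    W    L    W    W    L    W
a=3:    W    L    W    L    W    W    L
a=4:    W    L    W    L    W    W    L
a=5:    W    L    W    L    W    W    L
a=6:    L    W    L    W    W    L    W
Cells with no legal move (terminal, hence L): (0,0), (1,0), (2,0).
The remaining L cells, each justified by listing all of its moves:
(0,2): the only move is to (0,1)(W), a W ⇒ L
(0,5): moves to (0,4)(W), (0,1)(W); every one is W ⇒ L
(1,2): the only move is to (1,1)(W), a W ⇒ L
(1,5): moves to (1,4)(W), (1,1)(W); every one is W ⇒ L
(2,2): the only move is to (2,1)(W), a W ⇒ L
(2,5): moves to (2,4)(W), (2,1)(W); every one is W ⇒ L
(3,1): moves to (0,1)(W), (3,0)(W); every one is W ⇒ L
(3,3): moves to (0,3)(W), (3,2)(W); every one is W ⇒ L
(3,6): moves to (0,6)(W), (3,5)(W), (3,2)(W); every one is W ⇒ L
(4,1): moves to (1,1)(W), (4,0)(W); every one is W ⇒ L
(4,3): moves to (1,3)(W), (4,2)(W); every one is W ⇒ L
(4,6): moves to (1,6)(W), (4,5)(W), (4,2)(W); every one is W ⇒ L
(5,1): moves to (2,1)(W), (5,0)(W); every one is W ⇒ L
(5,3): moves to (2,3)(W), (5,2)(W); every one is W ⇒ L
(5,6): moves to (2,6)(W), (5,5)(W), (5,2)(W); every one is W ⇒ L
(6,0): the only move is to (3,0)(W), a W ⇒ L
(6,2): moves to (3,2)(W), (6,1)(W); every one is W ⇒ L
(6,5): moves to (3,5)(W), (6,4)(W), (6,1)(W); every one is W ⇒ L
Every other cell has at least one move into one of the L cells above, so it is W.
(1,6): the move to (1,5) reaches an L cell, so W
(0,5): one of the L cells justified above, so L
(6,2): one of the L cells justified above, so L

(1,6): W, (0,5): L, (6,2): L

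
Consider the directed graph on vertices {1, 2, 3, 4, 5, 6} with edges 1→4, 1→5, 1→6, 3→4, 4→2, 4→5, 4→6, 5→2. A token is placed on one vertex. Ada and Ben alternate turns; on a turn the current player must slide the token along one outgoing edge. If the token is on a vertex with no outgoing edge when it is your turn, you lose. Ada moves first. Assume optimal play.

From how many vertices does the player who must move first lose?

3

Build the W/L table. Terminal = L. A non-terminal position is W if it has a move to some L; otherwise it is L.
Every edge goes from a vertex to one that appears earlier in the order 6, 2, 5, 4, 1, 3, so processing vertices in that order labels each vertex after all of its successors.
6: no outgoing edge → L
2: no outgoing edge → L
5: can move to 2, which is L ⇒ W
4: can move to 2, which is L ⇒ W
1: can move to 6, which is L ⇒ W
3: the only move is to 4(W), a W ⇒ L
The L vertices are 2, 3, 6; that is 3 in all.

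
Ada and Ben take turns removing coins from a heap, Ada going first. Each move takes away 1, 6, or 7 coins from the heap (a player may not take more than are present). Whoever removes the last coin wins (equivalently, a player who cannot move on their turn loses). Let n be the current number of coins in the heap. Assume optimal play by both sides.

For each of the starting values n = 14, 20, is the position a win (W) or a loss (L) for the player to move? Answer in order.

Work bottom-up. With no move the player to move loses. Otherwise the position is W if at least one move leads to an L position for the opponent, and L if every move leads to a W.
n=0: no move → L
n=1: can move to 0, which is L ⇒ W
n=2: the only move is to 1(W), a W ⇒ L
n=3: can move to 2, which is L ⇒ W
n=4: the only move is to 3(W), a W ⇒ L
n=5: can move to 4, which is L ⇒ W
n=6: can move to 0, which is L ⇒ W
n=7: can move to 0, which is L ⇒ W
n=8: can move to 2, which is L ⇒ W
n=9: can move to 2, which is L ⇒ W
n=10: can move to 4, which is L ⇒ W
n=11: can move to 4, which is L ⇒ W
n=12: moves to 11(W), 6(W), 5(W); every one is W ⇒ L
n=13: can move to 12, which is L ⇒ W
n=14: moves to 13(W), 8(W), 7(W); every one is W ⇒ L
n=15: can move to 14, which is L ⇒ W
n=16: moves to 15(W), 10(W), 9(W); every one is W ⇒ L
n=17: can move to 16, which is L ⇒ W
n=18: can move to 12, which is L ⇒ W
n=19: can move to 12, which is L ⇒ W
n=20: can move to 14, which is L ⇒ W

14: L, 20: W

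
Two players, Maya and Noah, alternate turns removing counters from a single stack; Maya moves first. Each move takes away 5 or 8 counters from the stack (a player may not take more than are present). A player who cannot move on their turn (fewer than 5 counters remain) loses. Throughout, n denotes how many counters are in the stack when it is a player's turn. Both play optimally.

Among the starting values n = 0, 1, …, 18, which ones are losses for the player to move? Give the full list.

0, 1, 2, 3, 4, 13, 14, 15, 16, 17

Compute win/loss labels from the base case upward. A position with no move is L. Any other position is W if it can reach an L in one move, else L.
n=0: no move → L
n=1: no move → L
n=2: no move → L
n=3: no move → L
n=4: no move → L
n=5: can move to 0, which is L ⇒ W
n=6: can move to 1, which is L ⇒ W
n=7: can move to 2, which is L ⇒ W
n=8: can move to 3, which is L ⇒ W
n=9: can move to 4, which is L ⇒ W
n=10: can move to 2, which is L ⇒ W
n=11: can move to 3, which is L ⇒ W
n=12: can move to 4, which is L ⇒ W
n=13: moves to 8(W), 5(W); every one is W ⇒ L
n=14: moves to 9(W), 6(W); every one is W ⇒ L
n=15: moves to 10(W), 7(W); every one is W ⇒ L
n=16: moves to 11(W), 8(W); every one is W ⇒ L
n=17: moves to 12(W), 9(W); every one is W ⇒ L
n=18: can move to 13, which is L ⇒ W
The losing starting values of n are exactly the entries labelled L in this table (10 of them).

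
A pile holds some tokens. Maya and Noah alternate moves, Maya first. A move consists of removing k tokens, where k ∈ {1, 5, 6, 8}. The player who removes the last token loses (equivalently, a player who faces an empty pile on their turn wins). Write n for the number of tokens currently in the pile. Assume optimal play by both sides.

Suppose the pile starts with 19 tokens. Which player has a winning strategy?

Use the standard recursion: the mover wins at a terminal position; elsewhere, the mover wins exactly when some move hands the opponent an L position.
n=0: no move; the opponent has just taken the last token and therefore loses → W
n=1: the only move is to 0(W), a W ⇒ L
n=2: can move to 1, which is L ⇒ W
n=3: the only move is to 2(W), a W ⇒ L
n=4: can move to 3, which is L ⇒ W
n=5: moves to 4(W), 0(W); every one is W ⇒ L
n=6: can move to 5, which is L ⇒ W
n=7: can move to 1, which is L ⇒ W
n=8: can move to 3, which is L ⇒ W
n=9: can move to 3, which is L ⇒ W
n=10: can move to 5, which is L ⇒ W
n=11: can move to 5, which is L ⇒ W
n=12: moves to 11(W), 7(W), 6(W), 4(W); every one is W ⇒ L
n=13: can move to 12, which is L ⇒ W
n=14: moves to 13(W), 9(W), 8(W), 6(W); every one is W ⇒ L
n=15: can move to 14, which is L ⇒ W
n=16: moves to 15(W), 11(W), 10(W), 8(W); every one is W ⇒ L
n=17: can move to 16, which is L ⇒ W
n=18: can move to 12, which is L ⇒ W
n=19: can move to 14, which is L ⇒ W
The starting position 19 is W: Maya should remove 5, leaving 14, handing over an L position.

Maya wins.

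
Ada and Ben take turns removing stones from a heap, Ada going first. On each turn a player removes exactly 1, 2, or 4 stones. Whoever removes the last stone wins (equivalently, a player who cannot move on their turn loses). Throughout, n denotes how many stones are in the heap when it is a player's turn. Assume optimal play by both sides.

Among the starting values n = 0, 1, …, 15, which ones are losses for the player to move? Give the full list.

0, 3, 6, 9, 12, 15

Compute win/loss labels from the base case upward. A position with no move is L. Any other position is W if it can reach an L in one move, else L.
n=0: no move → L
n=1: reaches L-position 0 → W
n=2: reaches L-position 0 → W
n=3: only reaches 2(W), 1(W), all W → L
n=4: reaches L-position 3 → W
n=5: reaches L-position 3 → W
n=6: only reaches 5(W), 4(W), 2(W), all W → L
n=7: reaches L-position 6 → W
n=8: reaches L-position 6 → W
n=9: only reaches 8(W), 7(W), 5(W), all W → L
n=10: reaches L-position 9 → W
n=11: reaches L-position 9 → W
n=12: only reaches 11(W), 10(W), 8(W), all W → L
n=13: reaches L-position 12 → W
n=14: reaches L-position 12 → W
n=15: only reaches 14(W), 13(W), 11(W), all W → L
The losing starting values of n are exactly the entries labelled L in this table (6 of them).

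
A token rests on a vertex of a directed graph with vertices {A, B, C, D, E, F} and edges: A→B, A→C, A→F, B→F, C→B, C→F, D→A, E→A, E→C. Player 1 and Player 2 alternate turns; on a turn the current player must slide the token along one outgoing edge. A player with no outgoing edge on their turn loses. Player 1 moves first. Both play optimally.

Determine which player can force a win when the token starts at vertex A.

Label each position W (a win for the player to move) or L (a loss). A position with no legal move is L; any other position is W exactly when some move reaches an L, and L when every move reaches a W.
Every edge goes from a vertex to one that appears earlier in the order F, B, C, A, D, E, so processing vertices in that order labels each vertex after all of its successors.
F: no outgoing edge → L
B: can move to F, which is L ⇒ W
C: can move to F, which is L ⇒ W
A: can move to F, which is L ⇒ W
D: the only move is to A(W), a W ⇒ L
E: moves to A(W), C(W); every one is W ⇒ L
From A Player 1 can move to F, reaching an L position.

Player 1 wins.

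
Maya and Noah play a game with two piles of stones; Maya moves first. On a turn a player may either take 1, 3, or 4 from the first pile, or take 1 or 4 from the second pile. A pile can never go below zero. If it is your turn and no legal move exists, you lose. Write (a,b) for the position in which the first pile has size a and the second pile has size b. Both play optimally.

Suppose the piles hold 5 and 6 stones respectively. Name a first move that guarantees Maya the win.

Use the standard recursion: the mover loses at a terminal position; elsewhere, the mover wins exactly when some move hands the opponent an L position.
No move ever increases a pile, so every position that can arise here has a ≤ 5 and b ≤ 6; it is enough to label the cells with 0 ≤ a ≤ 5 and 0 ≤ b ≤ 6.
Every move lowers a or b (never raises either), so fill the grid row by row in increasing a, and left to right within a row: each cell's successors are then already labelled.
      b=0  b=1  b=2  b=3  b=4  b=5  b=6
a=0:    L    W    L    W    W    L    W
a=1:    W    L    W    L    W    W    L
a=2:    L    W    L    W    W    L    W
a=3:    W    L    W    L    W    W    L
a=4:    W    W    W    W    L    W    W
a=5:    W    W    W    W    W    W    W
Cells with no legal move (terminal, hence L): (0,0).
The remaining L cells, each justified by listing all of its moves:
(0,2): only reaches (0,1)(W), which is W → L
(0,5): only reaches (0,4)(W), (0,1)(W), all W → L
(1,1): only reaches (0,1)(W), (1,0)(W), all W → L
(1,3): only reaches (0,3)(W), (1,2)(W), all W → L
(1,6): only reaches (0,6)(W), (1,5)(W), (1,2)(W), all W → L
(2,0): only reaches (1,0)(W), which is W → L
(2,2): only reaches (1,2)(W), (2,1)(W), all W → L
(2,5): only reaches (1,5)(W), (2,4)(W), (2,1)(W), all W → L
(3,1): only reaches (2,1)(W), (0,1)(W), (3,0)(W), all W → L
(3,3): only reaches (2,3)(W), (0,3)(W), (3,2)(W), all W → L
(3,6): only reaches (2,6)(W), (0,6)(W), (3,5)(W), (3,2)(W), all W → L
(4,4): only reaches (3,4)(W), (1,4)(W), (0,4)(W), (4,3)(W), (4,0)(W), all W → L
Every other cell has at least one move into one of the L cells above, so it is W.
From (5,6), the L positions reachable in one move are: (1,6).

Move to (1,6).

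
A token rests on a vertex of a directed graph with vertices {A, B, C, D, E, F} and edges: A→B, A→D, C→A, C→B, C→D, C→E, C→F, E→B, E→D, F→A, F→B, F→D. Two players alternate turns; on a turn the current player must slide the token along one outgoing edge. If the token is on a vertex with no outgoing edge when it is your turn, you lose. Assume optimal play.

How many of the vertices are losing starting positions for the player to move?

2

Positions with no move are L. A position that does have a move is losing for the player to move precisely when every available move leads to a winning position for the opponent. Fill in the labels:
Every edge goes from a vertex to one that appears earlier in the order D, B, A, F, E, C, so processing vertices in that order labels each vertex after all of its successors.
D: no outgoing edge → L
B: no outgoing edge → L
A: W (go to B, an L position)
F: W (go to B, an L position)
E: W (go to B, an L position)
C: W (go to B, an L position)
The L vertices are B, D; that is 2 in all.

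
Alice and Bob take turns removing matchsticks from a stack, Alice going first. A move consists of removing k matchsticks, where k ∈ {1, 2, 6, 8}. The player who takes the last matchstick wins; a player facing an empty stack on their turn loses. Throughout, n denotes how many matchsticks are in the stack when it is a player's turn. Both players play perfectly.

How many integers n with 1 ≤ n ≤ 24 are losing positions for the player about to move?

7

Build the W/L table. Terminal = L. A non-terminal position is W if it has a move to some L; otherwise it is L.
n=0: no move → L
n=1: can move to 0, which is L ⇒ W
n=2: can move to 0, which is L ⇒ W
n=3: moves to 2(W), 1(W); every one is W ⇒ L
n=4: can move to 3, which is L ⇒ W
n=5: can move to 3, which is L ⇒ W
n=6: can move to 0, which is L ⇒ W
n=7: moves to 6(W), 5(W), 1(W); every one is W ⇒ L
n=8: can move to 7, which is L ⇒ W
n=9: can move to 7, which is L ⇒ W
n=10: moves to 9(W), 8(W), 4(W), 2(W); every one is W ⇒ L
n=11: can move to 10, which is L ⇒ W
n=12: can move to 10, which is L ⇒ W
n=13: can move to 7, which is L ⇒ W
n=14: moves to 13(W), 12(W), 8(W), 6(W); every one is W ⇒ L
n=15: can move to 14, which is L ⇒ W
n=16: can move to 14, which is L ⇒ W
n=17: moves to 16(W), 15(W), 11(W), 9(W); every one is W ⇒ L
n=18: can move to 17, which is L ⇒ W
n=19: can move to 17, which is L ⇒ W
n=20: can move to 14, which is L ⇒ W
n=21: moves to 20(W), 19(W), 15(W), 13(W); every one is W ⇒ L
n=22: can move to 21, which is L ⇒ W
n=23: can move to 21, which is L ⇒ W
n=24: moves to 23(W), 22(W), 18(W), 16(W); every one is W ⇒ L
L entries with 1 ≤ n ≤ 24 (n=0 is outside the asked range and is not counted): n = 3, 7, 10, 14, 17, 21, 24; that makes 7.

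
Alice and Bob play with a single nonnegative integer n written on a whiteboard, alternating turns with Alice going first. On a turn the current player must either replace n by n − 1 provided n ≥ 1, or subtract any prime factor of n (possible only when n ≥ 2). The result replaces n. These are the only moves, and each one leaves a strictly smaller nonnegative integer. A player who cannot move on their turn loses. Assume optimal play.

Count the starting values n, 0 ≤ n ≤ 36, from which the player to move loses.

10

Classify positions by backward induction: terminal positions (no move available) are L. From any other position, the mover wins iff some move reaches an L.
n=0: no move → L
n=1: reaches L-position 0 → W
n=2: reaches L-position 0 → W
n=3: reaches L-position 0 → W
n=4: only reaches 2(W), 3(W), all W → L
n=5: reaches L-position 0 → W
n=6: reaches L-position 4 → W
n=7: reaches L-position 0 → W
n=8: only reaches 6(W), 7(W), all W → L
n=9: reaches L-position 8 → W
n=10: reaches L-position 8 → W
n=11: reaches L-position 0 → W
n=12: only reaches 9(W), 10(W), 11(W), all W → L
n=13: reaches L-position 0 → W
n=14: reaches L-position 12 → W
n=15: reaches L-position 12 → W
n=16: only reaches 14(W), 15(W), all W → L
n=17: reaches L-position 0 → W
n=18: reaches L-position 16 → W
n=19: reaches L-position 0 → W
n=20: only reaches 15(W), 18(W), 19(W), all W → L
n=21: reaches L-position 20 → W
n=22: reaches L-position 20 → W
n=23: reaches L-position 0 → W
n=24: only reaches 21(W), 22(W), 23(W), all W → L
n=25: reaches L-position 20 → W
n=26: reaches L-position 24 → W
n=27: reaches L-position 24 → W
n=28: only reaches 21(W), 26(W), 27(W), all W → L
n=29: reaches L-position 0 → W
n=30: reaches L-position 28 → W
n=31: reaches L-position 0 → W
n=32: only reaches 30(W), 31(W), all W → L
n=33: reaches L-position 32 → W
n=34: reaches L-position 32 → W
n=35: reaches L-position 28 → W
n=36: only reaches 33(W), 34(W), 35(W), all W → L
L entries with 0 ≤ n ≤ 36: n = 0, 4, 8, 12, 16, 20, 24, 28, 32, 36; that makes 10.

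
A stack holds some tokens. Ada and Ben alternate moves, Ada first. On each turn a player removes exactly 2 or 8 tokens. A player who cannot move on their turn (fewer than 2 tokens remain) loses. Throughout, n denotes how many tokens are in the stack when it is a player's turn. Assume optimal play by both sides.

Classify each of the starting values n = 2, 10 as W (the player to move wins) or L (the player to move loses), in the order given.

Work bottom-up. With no move the player to move loses. Otherwise the position is W if at least one move leads to an L position for the opponent, and L if every move leads to a W.
n=0: no move → L
n=1: no move → L
n=2: →0(L), so W
n=3: →1(L), so W
n=4: →2(W) only, which is W, so L
n=5: →3(W) only, which is W, so L
n=6: →4(L), so W
n=7: →5(L), so W
n=8: →0(L), so W
n=9: →1(L), so W
n=10: →8(W), 2(W) — all W, so L

2: W, 10: L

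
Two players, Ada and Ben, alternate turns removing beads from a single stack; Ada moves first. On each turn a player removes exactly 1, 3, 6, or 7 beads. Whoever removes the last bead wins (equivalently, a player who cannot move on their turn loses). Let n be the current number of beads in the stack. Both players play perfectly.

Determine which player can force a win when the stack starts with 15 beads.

Ada wins.

Build the W/L table. Terminal = L. A non-terminal position is W if it has a move to some L; otherwise it is L.
n=0: no move → L
n=1: can move to 0, which is L ⇒ W
n=2: the only move is to 1(W), a W ⇒ L
n=3: can move to 2, which is L ⇒ W
n=4: moves to 3(W), 1(W); every one is W ⇒ L
n=5: can move to 4, which is L ⇒ W
n=6: can move to 0, which is L ⇒ W
n=7: can move to 4, which is L ⇒ W
n=8: can move to 2, which is L ⇒ W
n=9: can move to 2, which is L ⇒ W
n=10: can move to 4, which is L ⇒ W
n=11: can move to 4, which is L ⇒ W
n=12: moves to 11(W), 9(W), 6(W), 5(W); every one is W ⇒ L
n=13: can move to 12, which is L ⇒ W
n=14: moves to 13(W), 11(W), 8(W), 7(W); every one is W ⇒ L
n=15: can move to 14, which is L ⇒ W
The starting position 15 is W: Ada should remove 1, leaving 14, handing over an L position.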